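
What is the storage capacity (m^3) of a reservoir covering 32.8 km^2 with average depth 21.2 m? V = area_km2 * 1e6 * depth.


V = 32.8 * 1e6 * 21.2 = 6.9536e+08 m^3


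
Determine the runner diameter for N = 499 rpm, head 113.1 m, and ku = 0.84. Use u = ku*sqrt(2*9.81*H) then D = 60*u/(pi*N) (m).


u = 0.84 * sqrt(2*9.81*113.1) = 39.5695 m/s
D = 60 * 39.5695 / (pi * 499) = 1.5145 m


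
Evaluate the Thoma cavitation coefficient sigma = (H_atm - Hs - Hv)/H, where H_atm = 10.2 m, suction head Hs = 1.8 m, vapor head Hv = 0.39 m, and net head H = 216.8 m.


sigma = (10.2 - 1.8 - 0.39) / 216.8 = 0.0369


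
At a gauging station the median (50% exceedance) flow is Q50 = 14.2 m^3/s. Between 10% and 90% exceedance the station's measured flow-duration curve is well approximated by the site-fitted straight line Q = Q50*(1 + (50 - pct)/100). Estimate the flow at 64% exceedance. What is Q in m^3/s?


Q = 14.2 * (1 + (50 - 64)/100) = 12.2120 m^3/s


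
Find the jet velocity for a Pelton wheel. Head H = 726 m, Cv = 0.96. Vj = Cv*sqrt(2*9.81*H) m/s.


Vj = 0.96 * sqrt(2*9.81*726) = 114.5748 m/s


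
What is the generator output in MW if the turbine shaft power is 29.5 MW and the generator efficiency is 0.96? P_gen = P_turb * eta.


P_gen = 29.5 * 0.96 = 28.3200 MW


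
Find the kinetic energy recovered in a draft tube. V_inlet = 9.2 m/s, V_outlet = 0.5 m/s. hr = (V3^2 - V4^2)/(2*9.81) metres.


hr = (9.2^2 - 0.5^2) / (2*9.81) = 4.3012 m


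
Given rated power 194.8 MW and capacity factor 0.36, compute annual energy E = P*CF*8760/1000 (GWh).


E = 194.8 * 0.36 * 8760 / 1000 = 614.3213 GWh


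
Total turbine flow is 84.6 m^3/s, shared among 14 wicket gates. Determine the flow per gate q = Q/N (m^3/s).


q = 84.6 / 14 = 6.0429 m^3/s


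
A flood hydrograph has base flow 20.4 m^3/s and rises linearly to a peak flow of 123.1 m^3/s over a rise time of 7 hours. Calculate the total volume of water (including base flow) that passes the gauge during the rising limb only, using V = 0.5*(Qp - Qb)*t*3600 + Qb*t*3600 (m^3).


V = 0.5*(123.1 - 20.4)*7*3600 + 20.4*7*3600 = 1.8081e+06 m^3


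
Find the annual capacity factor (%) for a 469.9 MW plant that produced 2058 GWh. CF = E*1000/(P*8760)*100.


CF = 2058 * 1000 / (469.9 * 8760) * 100 = 49.9961 %


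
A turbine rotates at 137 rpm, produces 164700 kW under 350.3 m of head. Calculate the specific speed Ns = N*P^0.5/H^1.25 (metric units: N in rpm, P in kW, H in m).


Ns = 137 * 164700^0.5 / 350.3^1.25 = 36.6874


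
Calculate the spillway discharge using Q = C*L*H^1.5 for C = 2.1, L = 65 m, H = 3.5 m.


Q = 2.1 * 65 * 3.5^1.5 = 893.7884 m^3/s


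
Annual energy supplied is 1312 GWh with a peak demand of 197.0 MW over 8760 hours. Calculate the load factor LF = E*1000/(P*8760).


LF = 1312 * 1000 / (197.0 * 8760) = 0.7603


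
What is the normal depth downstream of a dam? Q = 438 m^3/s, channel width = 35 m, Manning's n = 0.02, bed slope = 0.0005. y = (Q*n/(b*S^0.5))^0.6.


y = (438 * 0.02 / (35 * 0.0005^0.5))^0.6 = 4.2596 m


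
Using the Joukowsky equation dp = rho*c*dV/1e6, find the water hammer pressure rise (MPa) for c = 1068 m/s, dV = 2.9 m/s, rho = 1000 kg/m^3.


dp = 1000 * 1068 * 2.9 / 1e6 = 3.0972 MPa


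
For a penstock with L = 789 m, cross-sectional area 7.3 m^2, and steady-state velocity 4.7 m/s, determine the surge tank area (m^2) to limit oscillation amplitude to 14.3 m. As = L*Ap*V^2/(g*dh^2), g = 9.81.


As = 789 * 7.3 * 4.7^2 / (9.81 * 14.3^2) = 63.4241 m^2


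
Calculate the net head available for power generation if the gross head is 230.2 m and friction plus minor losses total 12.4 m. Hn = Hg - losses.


Hn = 230.2 - 12.4 = 217.8000 m


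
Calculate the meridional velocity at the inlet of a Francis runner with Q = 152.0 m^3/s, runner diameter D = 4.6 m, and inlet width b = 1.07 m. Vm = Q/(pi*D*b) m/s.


Vm = 152.0 / (pi * 4.6 * 1.07) = 9.8300 m/s


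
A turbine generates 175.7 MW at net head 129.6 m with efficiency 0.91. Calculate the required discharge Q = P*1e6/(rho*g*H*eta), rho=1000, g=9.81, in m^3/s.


Q = 175.7 * 1e6 / (1000 * 9.81 * 129.6 * 0.91) = 151.8645 m^3/s


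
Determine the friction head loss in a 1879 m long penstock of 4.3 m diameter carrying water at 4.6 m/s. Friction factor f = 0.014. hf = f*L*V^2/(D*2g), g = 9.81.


hf = 0.014 * 1879 * 4.6^2 / (4.3 * 2 * 9.81) = 6.5979 m


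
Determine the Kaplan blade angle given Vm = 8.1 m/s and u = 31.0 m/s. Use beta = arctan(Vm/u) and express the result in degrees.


beta = arctan(8.1 / 31.0) = 14.6434 degrees


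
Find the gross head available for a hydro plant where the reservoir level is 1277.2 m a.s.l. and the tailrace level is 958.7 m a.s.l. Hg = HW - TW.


Hg = 1277.2 - 958.7 = 318.5000 m


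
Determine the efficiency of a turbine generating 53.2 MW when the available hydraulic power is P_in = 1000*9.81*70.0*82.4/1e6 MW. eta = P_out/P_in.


P_in = 1000 * 9.81 * 70.0 * 82.4 / 1e6 = 56.5841 MW
eta = 53.2 / 56.5841 = 0.9402


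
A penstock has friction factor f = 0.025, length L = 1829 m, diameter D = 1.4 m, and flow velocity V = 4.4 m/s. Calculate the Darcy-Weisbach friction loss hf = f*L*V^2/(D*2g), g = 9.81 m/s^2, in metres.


hf = 0.025 * 1829 * 4.4^2 / (1.4 * 2 * 9.81) = 32.2279 m


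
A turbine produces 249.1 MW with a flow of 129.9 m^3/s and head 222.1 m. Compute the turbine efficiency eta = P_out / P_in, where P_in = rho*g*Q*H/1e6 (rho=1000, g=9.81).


P_in = 1000 * 9.81 * 129.9 * 222.1 / 1e6 = 283.0262 MW
eta = 249.1 / 283.0262 = 0.8801


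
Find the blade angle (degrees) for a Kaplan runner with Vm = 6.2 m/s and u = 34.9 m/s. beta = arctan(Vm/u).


beta = arctan(6.2 / 34.9) = 10.0735 degrees


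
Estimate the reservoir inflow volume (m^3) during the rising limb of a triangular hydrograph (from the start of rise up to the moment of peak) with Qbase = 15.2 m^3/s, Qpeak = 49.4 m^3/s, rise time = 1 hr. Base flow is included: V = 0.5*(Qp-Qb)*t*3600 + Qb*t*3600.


V = 0.5*(49.4 - 15.2)*1*3600 + 15.2*1*3600 = 116280.0000 m^3


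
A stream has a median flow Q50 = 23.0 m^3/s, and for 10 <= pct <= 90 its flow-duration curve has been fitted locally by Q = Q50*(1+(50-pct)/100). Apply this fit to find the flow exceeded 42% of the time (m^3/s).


Q = 23.0 * (1 + (50 - 42)/100) = 24.8400 m^3/s


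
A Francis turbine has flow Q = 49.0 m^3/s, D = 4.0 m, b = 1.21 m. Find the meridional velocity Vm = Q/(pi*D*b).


Vm = 49.0 / (pi * 4.0 * 1.21) = 3.2226 m/s


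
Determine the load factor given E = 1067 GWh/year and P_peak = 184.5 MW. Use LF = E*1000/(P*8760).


LF = 1067 * 1000 / (184.5 * 8760) = 0.6602


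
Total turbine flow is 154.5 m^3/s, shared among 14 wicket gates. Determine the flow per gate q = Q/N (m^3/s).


q = 154.5 / 14 = 11.0357 m^3/s


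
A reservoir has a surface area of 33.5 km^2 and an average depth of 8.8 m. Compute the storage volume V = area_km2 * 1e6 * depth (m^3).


V = 33.5 * 1e6 * 8.8 = 2.9480e+08 m^3


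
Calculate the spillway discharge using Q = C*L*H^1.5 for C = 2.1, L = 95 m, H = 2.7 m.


Q = 2.1 * 95 * 2.7^1.5 = 885.0923 m^3/s


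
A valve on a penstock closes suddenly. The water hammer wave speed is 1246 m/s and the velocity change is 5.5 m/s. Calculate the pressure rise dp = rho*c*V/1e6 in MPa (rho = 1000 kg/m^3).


dp = 1000 * 1246 * 5.5 / 1e6 = 6.8530 MPa


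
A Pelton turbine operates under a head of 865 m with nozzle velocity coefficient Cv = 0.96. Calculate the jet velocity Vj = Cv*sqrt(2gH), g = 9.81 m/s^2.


Vj = 0.96 * sqrt(2*9.81*865) = 125.0630 m/s


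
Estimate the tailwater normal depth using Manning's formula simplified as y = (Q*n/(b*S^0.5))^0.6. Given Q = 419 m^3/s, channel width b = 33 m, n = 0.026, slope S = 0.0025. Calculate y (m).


y = (419 * 0.026 / (33 * 0.0025^0.5))^0.6 = 3.1033 m


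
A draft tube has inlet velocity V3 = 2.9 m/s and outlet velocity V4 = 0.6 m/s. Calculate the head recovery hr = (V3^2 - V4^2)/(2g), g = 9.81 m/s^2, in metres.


hr = (2.9^2 - 0.6^2) / (2*9.81) = 0.4103 m


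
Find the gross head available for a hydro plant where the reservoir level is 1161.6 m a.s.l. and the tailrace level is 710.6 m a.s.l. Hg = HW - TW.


Hg = 1161.6 - 710.6 = 451.0000 m


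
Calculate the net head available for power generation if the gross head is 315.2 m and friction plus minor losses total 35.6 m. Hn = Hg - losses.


Hn = 315.2 - 35.6 = 279.6000 m


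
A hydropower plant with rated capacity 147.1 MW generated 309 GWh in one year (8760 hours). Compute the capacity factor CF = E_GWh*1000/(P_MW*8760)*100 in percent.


CF = 309 * 1000 / (147.1 * 8760) * 100 = 23.9796 %


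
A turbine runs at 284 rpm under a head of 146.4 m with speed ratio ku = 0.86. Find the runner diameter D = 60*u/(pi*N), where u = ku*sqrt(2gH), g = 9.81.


u = 0.86 * sqrt(2*9.81*146.4) = 46.0913 m/s
D = 60 * 46.0913 / (pi * 284) = 3.0996 m


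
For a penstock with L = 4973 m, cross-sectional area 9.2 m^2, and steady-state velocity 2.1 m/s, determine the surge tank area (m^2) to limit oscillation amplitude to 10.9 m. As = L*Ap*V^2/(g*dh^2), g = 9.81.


As = 4973 * 9.2 * 2.1^2 / (9.81 * 10.9^2) = 173.1103 m^2


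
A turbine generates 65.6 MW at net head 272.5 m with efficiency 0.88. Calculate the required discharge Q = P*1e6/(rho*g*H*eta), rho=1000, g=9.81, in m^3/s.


Q = 65.6 * 1e6 / (1000 * 9.81 * 272.5 * 0.88) = 27.8860 m^3/s


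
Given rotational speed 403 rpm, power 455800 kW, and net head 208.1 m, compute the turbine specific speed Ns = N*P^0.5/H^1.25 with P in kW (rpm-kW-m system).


Ns = 403 * 455800^0.5 / 208.1^1.25 = 344.2327


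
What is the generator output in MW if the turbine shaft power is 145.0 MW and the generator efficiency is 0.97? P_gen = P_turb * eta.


P_gen = 145.0 * 0.97 = 140.6500 MW


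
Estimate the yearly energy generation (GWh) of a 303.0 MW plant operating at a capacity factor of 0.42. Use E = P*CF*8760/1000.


E = 303.0 * 0.42 * 8760 / 1000 = 1114.7976 GWh


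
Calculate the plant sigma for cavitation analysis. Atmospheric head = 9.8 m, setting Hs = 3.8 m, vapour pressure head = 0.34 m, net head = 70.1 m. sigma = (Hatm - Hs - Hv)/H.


sigma = (9.8 - 3.8 - 0.34) / 70.1 = 0.0807


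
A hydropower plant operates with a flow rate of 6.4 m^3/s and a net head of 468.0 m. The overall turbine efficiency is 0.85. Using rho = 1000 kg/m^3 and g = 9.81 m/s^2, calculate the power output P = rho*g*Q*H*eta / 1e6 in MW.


P = 1000 * 9.81 * 6.4 * 468.0 * 0.85 / 1e6 = 24.9755 MW


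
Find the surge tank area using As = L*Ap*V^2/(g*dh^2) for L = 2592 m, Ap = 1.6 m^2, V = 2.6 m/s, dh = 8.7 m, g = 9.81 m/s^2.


As = 2592 * 1.6 * 2.6^2 / (9.81 * 8.7^2) = 37.7567 m^2


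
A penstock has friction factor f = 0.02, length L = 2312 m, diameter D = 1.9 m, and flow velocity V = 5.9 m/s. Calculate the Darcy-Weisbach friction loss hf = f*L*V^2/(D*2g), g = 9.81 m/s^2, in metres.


hf = 0.02 * 2312 * 5.9^2 / (1.9 * 2 * 9.81) = 43.1787 m


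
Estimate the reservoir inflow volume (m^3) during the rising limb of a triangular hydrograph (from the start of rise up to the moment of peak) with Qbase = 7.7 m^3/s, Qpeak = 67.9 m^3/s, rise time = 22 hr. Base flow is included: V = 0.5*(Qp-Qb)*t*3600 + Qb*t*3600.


V = 0.5*(67.9 - 7.7)*22*3600 + 7.7*22*3600 = 2.9938e+06 m^3


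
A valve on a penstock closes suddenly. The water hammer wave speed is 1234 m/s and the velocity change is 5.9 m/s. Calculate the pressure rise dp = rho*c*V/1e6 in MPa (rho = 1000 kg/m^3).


dp = 1000 * 1234 * 5.9 / 1e6 = 7.2806 MPa


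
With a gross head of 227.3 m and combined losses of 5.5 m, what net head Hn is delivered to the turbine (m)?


Hn = 227.3 - 5.5 = 221.8000 m


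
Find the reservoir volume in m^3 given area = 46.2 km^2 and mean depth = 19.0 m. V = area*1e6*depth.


V = 46.2 * 1e6 * 19.0 = 8.7780e+08 m^3


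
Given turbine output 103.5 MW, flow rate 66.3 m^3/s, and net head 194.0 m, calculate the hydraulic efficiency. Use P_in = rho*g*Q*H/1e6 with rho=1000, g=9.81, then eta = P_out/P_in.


P_in = 1000 * 9.81 * 66.3 * 194.0 / 1e6 = 126.1782 MW
eta = 103.5 / 126.1782 = 0.8203


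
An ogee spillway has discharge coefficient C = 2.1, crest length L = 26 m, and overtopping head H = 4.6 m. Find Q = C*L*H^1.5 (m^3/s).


Q = 2.1 * 26 * 4.6^1.5 = 538.6782 m^3/s


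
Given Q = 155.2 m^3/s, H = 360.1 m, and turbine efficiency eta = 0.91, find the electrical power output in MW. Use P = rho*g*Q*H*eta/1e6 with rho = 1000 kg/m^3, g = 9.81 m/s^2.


P = 1000 * 9.81 * 155.2 * 360.1 * 0.91 / 1e6 = 498.9135 MW


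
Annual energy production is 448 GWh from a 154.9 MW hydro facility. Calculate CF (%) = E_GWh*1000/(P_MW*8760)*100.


CF = 448 * 1000 / (154.9 * 8760) * 100 = 33.0159 %


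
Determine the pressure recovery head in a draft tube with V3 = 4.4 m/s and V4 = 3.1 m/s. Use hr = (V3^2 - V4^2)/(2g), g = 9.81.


hr = (4.4^2 - 3.1^2) / (2*9.81) = 0.4969 m


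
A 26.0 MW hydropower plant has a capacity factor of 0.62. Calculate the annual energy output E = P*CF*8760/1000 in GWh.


E = 26.0 * 0.62 * 8760 / 1000 = 141.2112 GWh


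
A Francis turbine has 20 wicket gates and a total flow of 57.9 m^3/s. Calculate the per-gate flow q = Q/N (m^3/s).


q = 57.9 / 20 = 2.8950 m^3/s


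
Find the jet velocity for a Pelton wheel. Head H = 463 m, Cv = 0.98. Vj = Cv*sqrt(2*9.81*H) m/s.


Vj = 0.98 * sqrt(2*9.81*463) = 93.4041 m/s


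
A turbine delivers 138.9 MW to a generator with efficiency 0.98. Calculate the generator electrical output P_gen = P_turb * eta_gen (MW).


P_gen = 138.9 * 0.98 = 136.1220 MW


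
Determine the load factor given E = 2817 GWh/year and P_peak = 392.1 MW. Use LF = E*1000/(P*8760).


LF = 2817 * 1000 / (392.1 * 8760) = 0.8201


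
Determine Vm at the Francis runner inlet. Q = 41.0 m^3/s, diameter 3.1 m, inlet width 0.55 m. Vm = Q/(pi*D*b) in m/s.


Vm = 41.0 / (pi * 3.1 * 0.55) = 7.6544 m/s


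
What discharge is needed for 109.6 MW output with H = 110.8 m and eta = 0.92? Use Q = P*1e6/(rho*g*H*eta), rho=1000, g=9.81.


Q = 109.6 * 1e6 / (1000 * 9.81 * 110.8 * 0.92) = 109.6009 m^3/s


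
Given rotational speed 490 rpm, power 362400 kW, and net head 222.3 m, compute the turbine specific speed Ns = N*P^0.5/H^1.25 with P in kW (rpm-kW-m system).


Ns = 490 * 362400^0.5 / 222.3^1.25 = 343.6496


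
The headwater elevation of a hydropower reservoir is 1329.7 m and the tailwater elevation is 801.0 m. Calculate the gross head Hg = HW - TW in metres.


Hg = 1329.7 - 801.0 = 528.7000 m


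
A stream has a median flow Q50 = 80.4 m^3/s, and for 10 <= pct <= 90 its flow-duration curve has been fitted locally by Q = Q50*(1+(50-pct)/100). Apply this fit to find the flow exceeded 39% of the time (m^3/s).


Q = 80.4 * (1 + (50 - 39)/100) = 89.2440 m^3/s


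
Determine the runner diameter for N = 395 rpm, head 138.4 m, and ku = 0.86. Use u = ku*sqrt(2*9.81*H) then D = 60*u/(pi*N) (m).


u = 0.86 * sqrt(2*9.81*138.4) = 44.8142 m/s
D = 60 * 44.8142 / (pi * 395) = 2.1668 m


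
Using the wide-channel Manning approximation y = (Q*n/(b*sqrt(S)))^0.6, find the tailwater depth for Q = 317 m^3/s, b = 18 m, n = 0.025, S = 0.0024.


y = (317 * 0.025 / (18 * 0.0024^0.5))^0.6 = 3.7340 m


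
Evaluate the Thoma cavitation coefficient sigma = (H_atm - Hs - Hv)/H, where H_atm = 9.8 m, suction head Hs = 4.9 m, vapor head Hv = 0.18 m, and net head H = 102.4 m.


sigma = (9.8 - 4.9 - 0.18) / 102.4 = 0.0461


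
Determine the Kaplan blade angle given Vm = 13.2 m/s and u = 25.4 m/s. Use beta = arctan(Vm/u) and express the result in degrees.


beta = arctan(13.2 / 25.4) = 27.4602 degrees


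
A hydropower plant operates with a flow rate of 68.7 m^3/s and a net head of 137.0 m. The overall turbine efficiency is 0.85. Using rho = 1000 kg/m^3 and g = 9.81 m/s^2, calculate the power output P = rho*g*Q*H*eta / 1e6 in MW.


P = 1000 * 9.81 * 68.7 * 137.0 * 0.85 / 1e6 = 78.4811 MW


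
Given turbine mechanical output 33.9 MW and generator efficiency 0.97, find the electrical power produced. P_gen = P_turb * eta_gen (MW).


P_gen = 33.9 * 0.97 = 32.8830 MW


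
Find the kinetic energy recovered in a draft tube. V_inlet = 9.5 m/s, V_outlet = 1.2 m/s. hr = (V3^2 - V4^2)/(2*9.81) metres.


hr = (9.5^2 - 1.2^2) / (2*9.81) = 4.5265 m


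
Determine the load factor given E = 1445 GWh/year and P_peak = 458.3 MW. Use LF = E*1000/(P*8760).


LF = 1445 * 1000 / (458.3 * 8760) = 0.3599


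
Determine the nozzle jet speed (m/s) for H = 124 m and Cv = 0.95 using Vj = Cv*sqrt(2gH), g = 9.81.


Vj = 0.95 * sqrt(2*9.81*124) = 46.8580 m/s


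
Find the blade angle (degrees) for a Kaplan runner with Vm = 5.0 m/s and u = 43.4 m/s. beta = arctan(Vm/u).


beta = arctan(5.0 / 43.4) = 6.5719 degrees


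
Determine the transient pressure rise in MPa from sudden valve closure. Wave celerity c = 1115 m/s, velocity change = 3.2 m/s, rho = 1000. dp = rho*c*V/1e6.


dp = 1000 * 1115 * 3.2 / 1e6 = 3.5680 MPa


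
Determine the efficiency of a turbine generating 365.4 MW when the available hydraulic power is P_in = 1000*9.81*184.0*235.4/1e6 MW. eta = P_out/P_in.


P_in = 1000 * 9.81 * 184.0 * 235.4 / 1e6 = 424.9064 MW
eta = 365.4 / 424.9064 = 0.8600


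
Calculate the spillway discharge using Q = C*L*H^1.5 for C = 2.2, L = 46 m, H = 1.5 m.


Q = 2.2 * 46 * 1.5^1.5 = 185.9163 m^3/s


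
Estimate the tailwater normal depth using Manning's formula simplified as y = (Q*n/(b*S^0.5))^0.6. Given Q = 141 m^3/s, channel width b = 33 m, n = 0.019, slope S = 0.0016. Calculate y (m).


y = (141 * 0.019 / (33 * 0.0016^0.5))^0.6 = 1.5291 m


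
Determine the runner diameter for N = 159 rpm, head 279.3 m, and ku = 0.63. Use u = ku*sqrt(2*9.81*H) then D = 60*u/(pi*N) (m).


u = 0.63 * sqrt(2*9.81*279.3) = 46.6365 m/s
D = 60 * 46.6365 / (pi * 159) = 5.6018 m


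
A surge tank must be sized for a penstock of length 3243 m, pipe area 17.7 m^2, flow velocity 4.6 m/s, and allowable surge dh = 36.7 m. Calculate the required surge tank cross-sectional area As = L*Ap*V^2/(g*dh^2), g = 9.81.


As = 3243 * 17.7 * 4.6^2 / (9.81 * 36.7^2) = 91.9252 m^2


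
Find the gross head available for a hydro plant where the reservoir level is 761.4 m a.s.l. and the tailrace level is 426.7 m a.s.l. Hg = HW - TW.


Hg = 761.4 - 426.7 = 334.7000 m


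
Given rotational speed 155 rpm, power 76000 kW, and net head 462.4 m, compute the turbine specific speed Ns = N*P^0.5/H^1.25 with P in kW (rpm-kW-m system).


Ns = 155 * 76000^0.5 / 462.4^1.25 = 19.9281


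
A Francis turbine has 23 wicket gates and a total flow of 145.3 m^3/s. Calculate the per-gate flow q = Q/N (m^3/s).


q = 145.3 / 23 = 6.3174 m^3/s


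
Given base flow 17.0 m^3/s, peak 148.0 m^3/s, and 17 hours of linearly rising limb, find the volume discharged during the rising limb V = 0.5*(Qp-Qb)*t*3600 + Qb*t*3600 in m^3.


V = 0.5*(148.0 - 17.0)*17*3600 + 17.0*17*3600 = 5.0490e+06 m^3


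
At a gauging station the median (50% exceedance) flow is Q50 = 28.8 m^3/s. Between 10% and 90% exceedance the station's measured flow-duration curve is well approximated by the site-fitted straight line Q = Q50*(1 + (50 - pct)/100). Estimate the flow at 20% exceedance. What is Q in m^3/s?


Q = 28.8 * (1 + (50 - 20)/100) = 37.4400 m^3/s


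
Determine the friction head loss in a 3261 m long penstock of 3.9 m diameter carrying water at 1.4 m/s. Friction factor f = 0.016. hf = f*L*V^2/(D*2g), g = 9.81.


hf = 0.016 * 3261 * 1.4^2 / (3.9 * 2 * 9.81) = 1.3365 m


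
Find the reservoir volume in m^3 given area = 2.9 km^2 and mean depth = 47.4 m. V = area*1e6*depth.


V = 2.9 * 1e6 * 47.4 = 1.3746e+08 m^3


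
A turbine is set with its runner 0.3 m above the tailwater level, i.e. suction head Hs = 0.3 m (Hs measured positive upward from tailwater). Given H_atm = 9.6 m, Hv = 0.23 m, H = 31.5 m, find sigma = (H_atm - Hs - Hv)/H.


sigma = (9.6 - 0.3 - 0.23) / 31.5 = 0.2879


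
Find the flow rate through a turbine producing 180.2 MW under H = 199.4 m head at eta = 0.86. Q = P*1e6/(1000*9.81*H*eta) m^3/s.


Q = 180.2 * 1e6 / (1000 * 9.81 * 199.4 * 0.86) = 107.1179 m^3/s


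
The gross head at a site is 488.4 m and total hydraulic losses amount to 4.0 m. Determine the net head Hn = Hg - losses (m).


Hn = 488.4 - 4.0 = 484.4000 m


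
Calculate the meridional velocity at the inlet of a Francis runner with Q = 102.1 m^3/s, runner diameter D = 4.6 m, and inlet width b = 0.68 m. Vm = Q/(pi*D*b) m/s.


Vm = 102.1 / (pi * 4.6 * 0.68) = 10.3898 m/s


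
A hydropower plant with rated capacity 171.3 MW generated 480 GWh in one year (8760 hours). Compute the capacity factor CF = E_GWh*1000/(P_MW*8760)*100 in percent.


CF = 480 * 1000 / (171.3 * 8760) * 100 = 31.9875 %


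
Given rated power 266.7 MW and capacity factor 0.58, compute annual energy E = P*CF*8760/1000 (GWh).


E = 266.7 * 0.58 * 8760 / 1000 = 1355.0494 GWh


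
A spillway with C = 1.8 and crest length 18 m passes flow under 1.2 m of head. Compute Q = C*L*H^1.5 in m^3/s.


Q = 1.8 * 18 * 1.2^1.5 = 42.5909 m^3/s


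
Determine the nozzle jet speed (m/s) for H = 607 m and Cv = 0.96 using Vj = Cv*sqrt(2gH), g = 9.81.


Vj = 0.96 * sqrt(2*9.81*607) = 104.7647 m/s


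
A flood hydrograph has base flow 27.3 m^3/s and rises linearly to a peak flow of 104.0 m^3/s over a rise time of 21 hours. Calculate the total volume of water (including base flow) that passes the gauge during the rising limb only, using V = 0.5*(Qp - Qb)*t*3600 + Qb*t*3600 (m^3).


V = 0.5*(104.0 - 27.3)*21*3600 + 27.3*21*3600 = 4.9631e+06 m^3


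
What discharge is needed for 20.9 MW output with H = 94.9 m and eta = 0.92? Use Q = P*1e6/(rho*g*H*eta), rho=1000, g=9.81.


Q = 20.9 * 1e6 / (1000 * 9.81 * 94.9 * 0.92) = 24.4019 m^3/s


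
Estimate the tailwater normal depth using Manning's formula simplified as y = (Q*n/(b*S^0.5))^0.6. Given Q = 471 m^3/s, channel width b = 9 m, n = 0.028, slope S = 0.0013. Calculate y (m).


y = (471 * 0.028 / (9 * 0.0013^0.5))^0.6 = 9.2338 m


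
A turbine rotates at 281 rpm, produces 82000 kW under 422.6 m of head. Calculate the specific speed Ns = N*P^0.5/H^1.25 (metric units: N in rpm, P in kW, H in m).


Ns = 281 * 82000^0.5 / 422.6^1.25 = 41.9954


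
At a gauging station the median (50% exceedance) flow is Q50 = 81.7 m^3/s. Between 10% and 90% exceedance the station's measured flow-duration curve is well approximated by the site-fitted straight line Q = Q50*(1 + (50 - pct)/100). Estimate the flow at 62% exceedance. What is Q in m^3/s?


Q = 81.7 * (1 + (50 - 62)/100) = 71.8960 m^3/s


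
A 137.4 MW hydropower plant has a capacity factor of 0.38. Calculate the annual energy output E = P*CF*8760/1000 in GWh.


E = 137.4 * 0.38 * 8760 / 1000 = 457.3771 GWh


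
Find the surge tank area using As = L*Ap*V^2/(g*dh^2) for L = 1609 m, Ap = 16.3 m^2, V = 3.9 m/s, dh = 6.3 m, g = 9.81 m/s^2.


As = 1609 * 16.3 * 3.9^2 / (9.81 * 6.3^2) = 1024.5255 m^2


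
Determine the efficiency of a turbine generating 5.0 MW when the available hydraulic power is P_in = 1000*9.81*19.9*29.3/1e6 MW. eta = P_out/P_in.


P_in = 1000 * 9.81 * 19.9 * 29.3 / 1e6 = 5.7199 MW
eta = 5.0 / 5.7199 = 0.8741


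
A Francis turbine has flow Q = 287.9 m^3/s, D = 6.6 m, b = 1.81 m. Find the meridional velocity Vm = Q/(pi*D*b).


Vm = 287.9 / (pi * 6.6 * 1.81) = 7.6713 m/s


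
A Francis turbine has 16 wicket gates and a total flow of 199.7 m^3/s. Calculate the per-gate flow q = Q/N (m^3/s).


q = 199.7 / 16 = 12.4812 m^3/s


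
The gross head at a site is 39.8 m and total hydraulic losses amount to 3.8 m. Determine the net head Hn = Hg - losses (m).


Hn = 39.8 - 3.8 = 36.0000 m


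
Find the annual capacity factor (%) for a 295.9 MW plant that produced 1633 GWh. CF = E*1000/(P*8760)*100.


CF = 1633 * 1000 / (295.9 * 8760) * 100 = 62.9995 %


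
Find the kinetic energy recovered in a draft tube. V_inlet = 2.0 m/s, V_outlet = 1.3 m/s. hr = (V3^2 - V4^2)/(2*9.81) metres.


hr = (2.0^2 - 1.3^2) / (2*9.81) = 0.1177 m


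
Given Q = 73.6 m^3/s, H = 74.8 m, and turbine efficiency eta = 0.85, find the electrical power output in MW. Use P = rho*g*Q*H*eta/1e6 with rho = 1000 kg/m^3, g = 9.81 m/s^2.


P = 1000 * 9.81 * 73.6 * 74.8 * 0.85 / 1e6 = 45.9058 MW


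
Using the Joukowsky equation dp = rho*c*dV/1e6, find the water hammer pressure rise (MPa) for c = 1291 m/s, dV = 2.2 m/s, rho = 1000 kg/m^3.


dp = 1000 * 1291 * 2.2 / 1e6 = 2.8402 MPa


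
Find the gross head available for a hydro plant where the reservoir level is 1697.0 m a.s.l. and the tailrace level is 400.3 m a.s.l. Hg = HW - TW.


Hg = 1697.0 - 400.3 = 1296.7000 m


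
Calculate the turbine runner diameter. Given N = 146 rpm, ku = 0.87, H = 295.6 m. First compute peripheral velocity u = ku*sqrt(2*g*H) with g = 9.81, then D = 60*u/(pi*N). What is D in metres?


u = 0.87 * sqrt(2*9.81*295.6) = 66.2554 m/s
D = 60 * 66.2554 / (pi * 146) = 8.6670 m


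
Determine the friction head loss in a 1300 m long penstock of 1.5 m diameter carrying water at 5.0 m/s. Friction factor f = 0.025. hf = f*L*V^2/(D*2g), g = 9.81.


hf = 0.025 * 1300 * 5.0^2 / (1.5 * 2 * 9.81) = 27.6079 m


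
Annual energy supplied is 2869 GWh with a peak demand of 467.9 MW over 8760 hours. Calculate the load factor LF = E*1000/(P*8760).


LF = 2869 * 1000 / (467.9 * 8760) = 0.7000


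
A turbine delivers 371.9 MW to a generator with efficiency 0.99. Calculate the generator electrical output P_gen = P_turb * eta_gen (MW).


P_gen = 371.9 * 0.99 = 368.1810 MW


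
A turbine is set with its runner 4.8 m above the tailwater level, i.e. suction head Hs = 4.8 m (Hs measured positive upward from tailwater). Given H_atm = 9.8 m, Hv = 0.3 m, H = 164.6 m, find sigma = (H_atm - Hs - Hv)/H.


sigma = (9.8 - 4.8 - 0.3) / 164.6 = 0.0286


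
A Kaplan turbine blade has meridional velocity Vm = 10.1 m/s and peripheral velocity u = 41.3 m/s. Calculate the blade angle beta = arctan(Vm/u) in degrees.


beta = arctan(10.1 / 41.3) = 13.7421 degrees


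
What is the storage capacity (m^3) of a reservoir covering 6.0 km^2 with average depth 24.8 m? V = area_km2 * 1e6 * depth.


V = 6.0 * 1e6 * 24.8 = 1.4880e+08 m^3


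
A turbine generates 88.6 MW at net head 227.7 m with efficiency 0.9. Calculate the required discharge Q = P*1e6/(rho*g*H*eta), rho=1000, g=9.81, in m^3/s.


Q = 88.6 * 1e6 / (1000 * 9.81 * 227.7 * 0.9) = 44.0716 m^3/s


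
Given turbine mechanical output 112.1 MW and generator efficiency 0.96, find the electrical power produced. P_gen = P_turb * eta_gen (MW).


P_gen = 112.1 * 0.96 = 107.6160 MW


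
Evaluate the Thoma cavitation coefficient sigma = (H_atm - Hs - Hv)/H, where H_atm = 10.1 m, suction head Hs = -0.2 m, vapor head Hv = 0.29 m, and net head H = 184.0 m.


sigma = (10.1 - (-0.2) - 0.29) / 184.0 = 0.0544


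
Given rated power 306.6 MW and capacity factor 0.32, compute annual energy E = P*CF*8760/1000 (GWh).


E = 306.6 * 0.32 * 8760 / 1000 = 859.4611 GWh


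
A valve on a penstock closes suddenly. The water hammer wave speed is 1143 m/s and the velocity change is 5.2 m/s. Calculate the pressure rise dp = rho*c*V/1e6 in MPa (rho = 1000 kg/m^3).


dp = 1000 * 1143 * 5.2 / 1e6 = 5.9436 MPa


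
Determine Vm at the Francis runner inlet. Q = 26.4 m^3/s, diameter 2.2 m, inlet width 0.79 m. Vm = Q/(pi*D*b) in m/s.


Vm = 26.4 / (pi * 2.2 * 0.79) = 4.8351 m/s


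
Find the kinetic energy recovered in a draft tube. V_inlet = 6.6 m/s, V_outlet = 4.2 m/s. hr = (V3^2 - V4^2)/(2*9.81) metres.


hr = (6.6^2 - 4.2^2) / (2*9.81) = 1.3211 m


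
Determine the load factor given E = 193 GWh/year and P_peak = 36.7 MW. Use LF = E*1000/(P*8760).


LF = 193 * 1000 / (36.7 * 8760) = 0.6003


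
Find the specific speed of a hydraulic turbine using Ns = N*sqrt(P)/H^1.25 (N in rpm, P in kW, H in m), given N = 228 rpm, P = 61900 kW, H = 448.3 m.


Ns = 228 * 61900^0.5 / 448.3^1.25 = 27.4991


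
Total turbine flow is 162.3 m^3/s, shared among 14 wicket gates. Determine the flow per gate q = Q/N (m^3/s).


q = 162.3 / 14 = 11.5929 m^3/s


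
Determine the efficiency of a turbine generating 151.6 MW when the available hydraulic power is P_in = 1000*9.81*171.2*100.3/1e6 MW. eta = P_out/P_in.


P_in = 1000 * 9.81 * 171.2 * 100.3 / 1e6 = 168.4510 MW
eta = 151.6 / 168.4510 = 0.9000


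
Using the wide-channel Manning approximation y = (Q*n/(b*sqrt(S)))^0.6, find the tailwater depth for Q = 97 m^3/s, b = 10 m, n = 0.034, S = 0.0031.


y = (97 * 0.034 / (10 * 0.0031^0.5))^0.6 = 2.9076 m


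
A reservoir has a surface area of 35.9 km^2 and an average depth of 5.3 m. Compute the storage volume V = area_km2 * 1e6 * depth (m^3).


V = 35.9 * 1e6 * 5.3 = 1.9027e+08 m^3


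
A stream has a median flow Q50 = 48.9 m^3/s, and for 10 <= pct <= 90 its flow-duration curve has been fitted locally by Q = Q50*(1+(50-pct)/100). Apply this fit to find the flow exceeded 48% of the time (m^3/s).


Q = 48.9 * (1 + (50 - 48)/100) = 49.8780 m^3/s


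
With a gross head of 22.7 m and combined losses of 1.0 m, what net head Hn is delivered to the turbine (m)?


Hn = 22.7 - 1.0 = 21.7000 m


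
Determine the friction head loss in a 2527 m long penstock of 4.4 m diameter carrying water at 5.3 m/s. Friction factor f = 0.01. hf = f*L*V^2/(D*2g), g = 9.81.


hf = 0.01 * 2527 * 5.3^2 / (4.4 * 2 * 9.81) = 8.2225 m


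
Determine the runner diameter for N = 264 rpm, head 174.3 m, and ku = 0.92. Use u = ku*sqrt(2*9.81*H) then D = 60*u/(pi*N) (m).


u = 0.92 * sqrt(2*9.81*174.3) = 53.8005 m/s
D = 60 * 53.8005 / (pi * 264) = 3.8921 m


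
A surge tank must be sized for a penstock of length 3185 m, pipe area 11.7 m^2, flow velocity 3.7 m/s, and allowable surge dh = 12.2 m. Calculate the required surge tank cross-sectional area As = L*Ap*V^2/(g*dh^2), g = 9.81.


As = 3185 * 11.7 * 3.7^2 / (9.81 * 12.2^2) = 349.3897 m^2


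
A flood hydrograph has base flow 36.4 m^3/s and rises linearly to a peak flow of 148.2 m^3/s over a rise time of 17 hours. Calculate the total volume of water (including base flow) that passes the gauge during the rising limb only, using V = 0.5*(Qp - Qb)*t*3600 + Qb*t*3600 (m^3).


V = 0.5*(148.2 - 36.4)*17*3600 + 36.4*17*3600 = 5.6488e+06 m^3


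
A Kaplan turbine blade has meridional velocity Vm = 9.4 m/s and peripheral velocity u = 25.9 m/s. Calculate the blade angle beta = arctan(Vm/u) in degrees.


beta = arctan(9.4 / 25.9) = 19.9476 degrees


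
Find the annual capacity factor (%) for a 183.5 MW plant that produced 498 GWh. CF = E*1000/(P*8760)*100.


CF = 498 * 1000 / (183.5 * 8760) * 100 = 30.9806 %


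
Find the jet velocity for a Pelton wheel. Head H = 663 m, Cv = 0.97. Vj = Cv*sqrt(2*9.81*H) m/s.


Vj = 0.97 * sqrt(2*9.81*663) = 110.6313 m/s


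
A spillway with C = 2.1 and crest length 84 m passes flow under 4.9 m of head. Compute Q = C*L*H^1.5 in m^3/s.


Q = 2.1 * 84 * 4.9^1.5 = 1913.3424 m^3/s


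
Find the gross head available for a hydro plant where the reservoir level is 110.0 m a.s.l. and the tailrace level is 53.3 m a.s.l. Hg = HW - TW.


Hg = 110.0 - 53.3 = 56.7000 m


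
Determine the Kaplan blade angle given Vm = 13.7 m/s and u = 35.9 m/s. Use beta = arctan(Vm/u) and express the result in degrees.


beta = arctan(13.7 / 35.9) = 20.8876 degrees


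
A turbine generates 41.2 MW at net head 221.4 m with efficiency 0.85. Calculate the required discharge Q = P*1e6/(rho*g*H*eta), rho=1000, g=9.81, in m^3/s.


Q = 41.2 * 1e6 / (1000 * 9.81 * 221.4 * 0.85) = 22.3168 m^3/s


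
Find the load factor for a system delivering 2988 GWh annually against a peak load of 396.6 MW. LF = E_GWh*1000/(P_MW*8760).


LF = 2988 * 1000 / (396.6 * 8760) = 0.8601


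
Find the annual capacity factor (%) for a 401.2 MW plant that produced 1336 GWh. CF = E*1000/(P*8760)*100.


CF = 1336 * 1000 / (401.2 * 8760) * 100 = 38.0138 %


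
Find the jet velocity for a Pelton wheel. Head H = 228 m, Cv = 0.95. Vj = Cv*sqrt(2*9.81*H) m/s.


Vj = 0.95 * sqrt(2*9.81*228) = 63.5390 m/s


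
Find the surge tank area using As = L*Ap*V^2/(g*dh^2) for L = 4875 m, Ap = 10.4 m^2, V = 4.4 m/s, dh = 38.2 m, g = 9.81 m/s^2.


As = 4875 * 10.4 * 4.4^2 / (9.81 * 38.2^2) = 68.5674 m^2


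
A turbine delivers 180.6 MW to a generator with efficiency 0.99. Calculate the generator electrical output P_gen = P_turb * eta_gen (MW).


P_gen = 180.6 * 0.99 = 178.7940 MW


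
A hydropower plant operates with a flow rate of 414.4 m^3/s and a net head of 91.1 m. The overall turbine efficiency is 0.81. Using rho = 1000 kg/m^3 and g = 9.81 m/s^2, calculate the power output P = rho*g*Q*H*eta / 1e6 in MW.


P = 1000 * 9.81 * 414.4 * 91.1 * 0.81 / 1e6 = 299.9799 MW


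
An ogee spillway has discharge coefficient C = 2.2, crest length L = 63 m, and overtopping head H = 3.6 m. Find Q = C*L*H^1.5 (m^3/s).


Q = 2.2 * 63 * 3.6^1.5 = 946.7100 m^3/s


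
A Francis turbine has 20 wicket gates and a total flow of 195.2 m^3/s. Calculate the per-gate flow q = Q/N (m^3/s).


q = 195.2 / 20 = 9.7600 m^3/s


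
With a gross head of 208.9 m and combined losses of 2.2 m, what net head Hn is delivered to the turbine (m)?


Hn = 208.9 - 2.2 = 206.7000 m


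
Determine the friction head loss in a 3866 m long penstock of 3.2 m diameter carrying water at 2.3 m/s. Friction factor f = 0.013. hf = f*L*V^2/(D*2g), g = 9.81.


hf = 0.013 * 3866 * 2.3^2 / (3.2 * 2 * 9.81) = 4.2346 m


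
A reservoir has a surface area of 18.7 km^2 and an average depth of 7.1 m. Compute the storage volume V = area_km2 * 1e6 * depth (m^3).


V = 18.7 * 1e6 * 7.1 = 1.3277e+08 m^3


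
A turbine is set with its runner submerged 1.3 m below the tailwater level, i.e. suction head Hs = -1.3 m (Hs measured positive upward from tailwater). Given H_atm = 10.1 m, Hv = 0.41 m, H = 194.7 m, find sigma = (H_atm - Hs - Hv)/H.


sigma = (10.1 - (-1.3) - 0.41) / 194.7 = 0.0564


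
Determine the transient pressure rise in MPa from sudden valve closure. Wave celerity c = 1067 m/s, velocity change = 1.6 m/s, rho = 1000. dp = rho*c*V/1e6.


dp = 1000 * 1067 * 1.6 / 1e6 = 1.7072 MPa


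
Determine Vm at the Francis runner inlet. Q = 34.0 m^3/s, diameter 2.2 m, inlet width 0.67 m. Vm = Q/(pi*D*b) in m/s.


Vm = 34.0 / (pi * 2.2 * 0.67) = 7.3423 m/s


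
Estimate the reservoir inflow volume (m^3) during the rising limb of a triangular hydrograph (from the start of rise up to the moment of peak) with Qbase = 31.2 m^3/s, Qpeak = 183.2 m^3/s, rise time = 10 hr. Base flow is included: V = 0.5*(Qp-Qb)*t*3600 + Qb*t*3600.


V = 0.5*(183.2 - 31.2)*10*3600 + 31.2*10*3600 = 3.8592e+06 m^3


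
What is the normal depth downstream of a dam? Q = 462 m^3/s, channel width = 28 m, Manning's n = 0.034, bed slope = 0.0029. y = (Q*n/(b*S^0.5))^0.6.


y = (462 * 0.034 / (28 * 0.0029^0.5))^0.6 = 4.0800 m


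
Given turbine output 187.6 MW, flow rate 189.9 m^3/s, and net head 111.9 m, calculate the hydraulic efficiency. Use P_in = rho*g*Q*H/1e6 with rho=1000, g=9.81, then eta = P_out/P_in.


P_in = 1000 * 9.81 * 189.9 * 111.9 / 1e6 = 208.4606 MW
eta = 187.6 / 208.4606 = 0.8999


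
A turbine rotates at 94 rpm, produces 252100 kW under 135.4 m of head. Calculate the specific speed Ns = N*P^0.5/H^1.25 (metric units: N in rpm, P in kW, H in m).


Ns = 94 * 252100^0.5 / 135.4^1.25 = 102.1859


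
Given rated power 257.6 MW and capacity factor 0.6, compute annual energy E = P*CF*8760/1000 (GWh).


E = 257.6 * 0.6 * 8760 / 1000 = 1353.9456 GWh


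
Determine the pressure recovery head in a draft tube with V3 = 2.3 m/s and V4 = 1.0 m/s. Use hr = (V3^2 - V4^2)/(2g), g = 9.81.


hr = (2.3^2 - 1.0^2) / (2*9.81) = 0.2187 m


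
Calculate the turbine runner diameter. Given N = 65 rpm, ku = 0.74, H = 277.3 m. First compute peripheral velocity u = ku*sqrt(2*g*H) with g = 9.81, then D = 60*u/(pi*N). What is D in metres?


u = 0.74 * sqrt(2*9.81*277.3) = 54.5828 m/s
D = 60 * 54.5828 / (pi * 65) = 16.0378 m


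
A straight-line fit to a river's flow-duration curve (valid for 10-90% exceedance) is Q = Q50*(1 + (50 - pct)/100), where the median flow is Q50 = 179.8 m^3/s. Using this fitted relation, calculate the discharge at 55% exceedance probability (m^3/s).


Q = 179.8 * (1 + (50 - 55)/100) = 170.8100 m^3/s


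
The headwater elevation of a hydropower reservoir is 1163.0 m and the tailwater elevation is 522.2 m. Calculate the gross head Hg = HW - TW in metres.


Hg = 1163.0 - 522.2 = 640.8000 m


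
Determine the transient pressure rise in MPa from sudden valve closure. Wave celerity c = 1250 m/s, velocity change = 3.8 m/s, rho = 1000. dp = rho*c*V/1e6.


dp = 1000 * 1250 * 3.8 / 1e6 = 4.7500 MPa


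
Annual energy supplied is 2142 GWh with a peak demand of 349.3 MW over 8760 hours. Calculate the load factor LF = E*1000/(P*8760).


LF = 2142 * 1000 / (349.3 * 8760) = 0.7000


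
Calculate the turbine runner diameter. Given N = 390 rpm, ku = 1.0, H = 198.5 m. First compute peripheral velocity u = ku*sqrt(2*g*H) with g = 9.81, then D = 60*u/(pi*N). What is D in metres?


u = 1.0 * sqrt(2*9.81*198.5) = 62.4065 m/s
D = 60 * 62.4065 / (pi * 390) = 3.0561 m


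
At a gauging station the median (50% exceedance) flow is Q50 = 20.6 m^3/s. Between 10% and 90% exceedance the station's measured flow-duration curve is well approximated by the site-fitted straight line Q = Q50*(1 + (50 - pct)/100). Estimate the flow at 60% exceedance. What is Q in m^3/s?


Q = 20.6 * (1 + (50 - 60)/100) = 18.5400 m^3/s


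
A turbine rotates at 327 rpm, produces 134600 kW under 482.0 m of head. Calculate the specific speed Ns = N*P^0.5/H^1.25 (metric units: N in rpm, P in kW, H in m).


Ns = 327 * 134600^0.5 / 482.0^1.25 = 53.1204


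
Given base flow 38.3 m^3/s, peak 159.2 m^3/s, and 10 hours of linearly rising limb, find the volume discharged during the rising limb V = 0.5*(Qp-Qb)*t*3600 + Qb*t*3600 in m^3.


V = 0.5*(159.2 - 38.3)*10*3600 + 38.3*10*3600 = 3.5550e+06 m^3


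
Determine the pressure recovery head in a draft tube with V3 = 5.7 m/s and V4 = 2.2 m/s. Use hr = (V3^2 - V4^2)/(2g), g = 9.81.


hr = (5.7^2 - 2.2^2) / (2*9.81) = 1.4093 m


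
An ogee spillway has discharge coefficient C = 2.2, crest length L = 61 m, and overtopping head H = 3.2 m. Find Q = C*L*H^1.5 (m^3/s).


Q = 2.2 * 61 * 3.2^1.5 = 768.2056 m^3/s


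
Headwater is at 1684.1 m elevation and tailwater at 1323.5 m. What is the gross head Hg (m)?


Hg = 1684.1 - 1323.5 = 360.6000 m


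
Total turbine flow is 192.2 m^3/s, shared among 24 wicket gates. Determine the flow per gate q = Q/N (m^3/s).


q = 192.2 / 24 = 8.0083 m^3/s


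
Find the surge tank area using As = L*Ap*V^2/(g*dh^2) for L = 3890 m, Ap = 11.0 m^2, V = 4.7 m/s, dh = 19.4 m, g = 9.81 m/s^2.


As = 3890 * 11.0 * 4.7^2 / (9.81 * 19.4^2) = 256.0151 m^2


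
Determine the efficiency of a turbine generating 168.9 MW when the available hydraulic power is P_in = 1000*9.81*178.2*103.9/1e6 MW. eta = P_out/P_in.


P_in = 1000 * 9.81 * 178.2 * 103.9 / 1e6 = 181.6320 MW
eta = 168.9 / 181.6320 = 0.9299


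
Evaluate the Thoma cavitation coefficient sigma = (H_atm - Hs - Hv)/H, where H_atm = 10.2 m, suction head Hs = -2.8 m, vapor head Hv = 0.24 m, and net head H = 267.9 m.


sigma = (10.2 - (-2.8) - 0.24) / 267.9 = 0.0476
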